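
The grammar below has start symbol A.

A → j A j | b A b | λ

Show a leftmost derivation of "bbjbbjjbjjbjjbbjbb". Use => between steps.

A => bAb   [A → b A b]
bAb => bbAbb   [A → b A b]
bbAbb => bbjAjbb   [A → j A j]
bbjAjbb => bbjbAbjbb   [A → b A b]
bbjbAbjbb => bbjbbAbbjbb   [A → b A b]
bbjbbAbbjbb => bbjbbjAjbbjbb   [A → j A j]
bbjbbjAjbbjbb => bbjbbjjAjjbbjbb   [A → j A j]
bbjbbjjAjjbbjbb => bbjbbjjbAbjjbbjbb   [A → b A b]
bbjbbjjbAbjjbbjbb => bbjbbjjbjAjbjjbbjbb   [A → j A j]
bbjbbjjbjAjbjjbbjbb => bbjbbjjbjjbjjbbjbb   [A → λ]

A=>bAb=>bbAbb=>bbjAjbb=>bbjbAbjbb=>bbjbbAbbjbb=>bbjbbjAjbbjbb=>bbjbbjjAjjbbjbb=>bbjbbjjbAbjjbbjbb=>bbjbbjjbjAjbjjbbjbb=>bbjbbjjbjjbjjbbjbb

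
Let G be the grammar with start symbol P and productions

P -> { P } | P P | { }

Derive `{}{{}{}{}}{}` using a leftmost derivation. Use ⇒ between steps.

P ⇒ PP   [P -> P P]
PP ⇒ {}P   [P -> { }]
{}P ⇒ {}PP   [P -> P P]
{}PP ⇒ {}{P}P   [P -> { P }]
{}{P}P ⇒ {}{PP}P   [P -> P P]
{}{PP}P ⇒ {}{PPP}P   [P -> P P]
{}{PPP}P ⇒ {}{{}PP}P   [P -> { }]
{}{{}PP}P ⇒ {}{{}{}P}P   [P -> { }]
{}{{}{}P}P ⇒ {}{{}{}{}}P   [P -> { }]
{}{{}{}{}}P ⇒ {}{{}{}{}}{}   [P -> { }]

P ⇒ PP ⇒ {}P ⇒ {}PP ⇒ {}{P}P ⇒ {}{PP}P ⇒ {}{PPP}P ⇒ {}{{}PP}P ⇒ {}{{}{}P}P ⇒ {}{{}{}{}}P ⇒ {}{{}{}{}}{}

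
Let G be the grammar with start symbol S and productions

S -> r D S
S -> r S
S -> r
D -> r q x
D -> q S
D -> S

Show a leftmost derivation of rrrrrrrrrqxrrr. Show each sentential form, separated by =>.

S => rS => rrDS => rrSS => rrrSS => rrrrSS => rrrrrSS => rrrrrrSS => rrrrrrrDSS => rrrrrrrSSS => rrrrrrrrDSSS => rrrrrrrrrqxSSS => rrrrrrrrrqxrSS => rrrrrrrrrqxrrS => rrrrrrrrrqxrrr

S => rS   [S -> r S]
rS => rrDS   [S -> r D S]
rrDS => rrSS   [D -> S]
rrSS => rrrSS   [S -> r S]
rrrSS => rrrrSS   [S -> r S]
rrrrSS => rrrrrSS   [S -> r S]
rrrrrSS => rrrrrrSS   [S -> r S]
rrrrrrSS => rrrrrrrDSS   [S -> r D S]
rrrrrrrDSS => rrrrrrrSSS   [D -> S]
rrrrrrrSSS => rrrrrrrrDSSS   [S -> r D S]
rrrrrrrrDSSS => rrrrrrrrrqxSSS   [D -> r q x]
rrrrrrrrrqxSSS => rrrrrrrrrqxrSS   [S -> r]
rrrrrrrrrqxrSS => rrrrrrrrrqxrrS   [S -> r]
rrrrrrrrrqxrrS => rrrrrrrrrqxrrr   [S -> r]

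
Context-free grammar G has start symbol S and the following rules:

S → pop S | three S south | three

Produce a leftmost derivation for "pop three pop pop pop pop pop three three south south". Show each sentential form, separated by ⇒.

S ⇒ pop S   [S → pop S]
pop S ⇒ pop three S south   [S → three S south]
pop three S south ⇒ pop three pop S south   [S → pop S]
pop three pop S south ⇒ pop three pop pop S south   [S → pop S]
pop three pop pop S south ⇒ pop three pop pop pop S south   [S → pop S]
pop three pop pop pop S south ⇒ pop three pop pop pop pop S south   [S → pop S]
pop three pop pop pop pop S south ⇒ pop three pop pop pop pop pop S south   [S → pop S]
pop three pop pop pop pop pop S south ⇒ pop three pop pop pop pop pop three S south south   [S → three S south]
pop three pop pop pop pop pop three S south south ⇒ pop three pop pop pop pop pop three three south south   [S → three]

S ⇒ pop S ⇒ pop three S south ⇒ pop three pop S south ⇒ pop three pop pop S south ⇒ pop three pop pop pop S south ⇒ pop three pop pop pop pop S south ⇒ pop three pop pop pop pop pop S south ⇒ pop three pop pop pop pop pop three S south south ⇒ pop three pop pop pop pop pop three three south south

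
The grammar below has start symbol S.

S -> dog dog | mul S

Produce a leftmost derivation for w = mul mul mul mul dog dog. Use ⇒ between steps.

S ⇒ mul S ⇒ mul mul S ⇒ mul mul mul S ⇒ mul mul mul mul S ⇒ mul mul mul mul dog dog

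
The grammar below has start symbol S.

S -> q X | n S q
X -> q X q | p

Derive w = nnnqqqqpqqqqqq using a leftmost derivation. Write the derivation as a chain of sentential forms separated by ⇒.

S ⇒ nSq ⇒ nnSqq ⇒ nnnSqqq ⇒ nnnqXqqq ⇒ nnnqqXqqqq ⇒ nnnqqqXqqqqq ⇒ nnnqqqqXqqqqqq ⇒ nnnqqqqpqqqqqq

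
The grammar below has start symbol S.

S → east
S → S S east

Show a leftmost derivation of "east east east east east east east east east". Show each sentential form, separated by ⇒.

S ⇒ S S east ⇒ east S east ⇒ east S S east east ⇒ east S S east S east east ⇒ east east S east S east east ⇒ east east S S east east S east east ⇒ east east east S east east S east east ⇒ east east east east east east S east east ⇒ east east east east east east east east east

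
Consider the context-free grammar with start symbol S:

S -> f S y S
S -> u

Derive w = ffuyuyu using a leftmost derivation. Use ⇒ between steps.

S ⇒ fSyS   [S -> f S y S]
fSyS ⇒ ffSySyS   [S -> f S y S]
ffSySyS ⇒ ffuySyS   [S -> u]
ffuySyS ⇒ ffuyuyS   [S -> u]
ffuyuyS ⇒ ffuyuyu   [S -> u]

S ⇒ fSyS ⇒ ffSySyS ⇒ ffuySyS ⇒ ffuyuyS ⇒ ffuyuyu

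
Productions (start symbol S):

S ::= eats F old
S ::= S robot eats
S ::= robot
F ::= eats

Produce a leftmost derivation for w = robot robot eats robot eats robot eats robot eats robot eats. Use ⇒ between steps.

S ⇒ S robot eats ⇒ S robot eats robot eats ⇒ S robot eats robot eats robot eats ⇒ S robot eats robot eats robot eats robot eats ⇒ S robot eats robot eats robot eats robot eats robot eats ⇒ robot robot eats robot eats robot eats robot eats robot eats

S ⇒ S robot eats   [S ::= S robot eats]
S robot eats ⇒ S robot eats robot eats   [S ::= S robot eats]
S robot eats robot eats ⇒ S robot eats robot eats robot eats   [S ::= S robot eats]
S robot eats robot eats robot eats ⇒ S robot eats robot eats robot eats robot eats   [S ::= S robot eats]
S robot eats robot eats robot eats robot eats ⇒ S robot eats robot eats robot eats robot eats robot eats   [S ::= S robot eats]
S robot eats robot eats robot eats robot eats robot eats ⇒ robot robot eats robot eats robot eats robot eats robot eats   [S ::= robot]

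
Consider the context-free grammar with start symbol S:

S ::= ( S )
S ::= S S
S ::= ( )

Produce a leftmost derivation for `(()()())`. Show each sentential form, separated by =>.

S => (S) => (SS) => (SSS) => (()SS) => (()()S) => (()()())

S => (S)   [S ::= ( S )]
(S) => (SS)   [S ::= S S]
(SS) => (SSS)   [S ::= S S]
(SSS) => (()SS)   [S ::= ( )]
(()SS) => (()()S)   [S ::= ( )]
(()()S) => (()()())   [S ::= ( )]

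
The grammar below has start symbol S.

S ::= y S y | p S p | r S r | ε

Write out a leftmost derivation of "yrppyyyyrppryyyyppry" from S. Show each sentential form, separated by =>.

S => ySy   [S ::= y S y]
ySy => yrSry   [S ::= r S r]
yrSry => yrpSpry   [S ::= p S p]
yrpSpry => yrppSppry   [S ::= p S p]
yrppSppry => yrppySyppry   [S ::= y S y]
yrppySyppry => yrppyySyyppry   [S ::= y S y]
yrppyySyyppry => yrppyyySyyyppry   [S ::= y S y]
yrppyyySyyyppry => yrppyyyySyyyyppry   [S ::= y S y]
yrppyyyySyyyyppry => yrppyyyyrSryyyyppry   [S ::= r S r]
yrppyyyyrSryyyyppry => yrppyyyyrpSpryyyyppry   [S ::= p S p]
yrppyyyyrpSpryyyyppry => yrppyyyyrppryyyyppry   [S ::= ε]

S => ySy => yrSry => yrpSpry => yrppSppry => yrppySyppry => yrppyySyyppry => yrppyyySyyyppry => yrppyyyySyyyyppry => yrppyyyyrSryyyyppry => yrppyyyyrpSpryyyyppry => yrppyyyyrppryyyyppry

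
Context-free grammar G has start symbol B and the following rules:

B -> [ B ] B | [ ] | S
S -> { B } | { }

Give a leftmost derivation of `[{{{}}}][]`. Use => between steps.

B => [B]B   [B -> [ B ] B]
[B]B => [S]B   [B -> S]
[S]B => [{B}]B   [S -> { B }]
[{B}]B => [{S}]B   [B -> S]
[{S}]B => [{{B}}]B   [S -> { B }]
[{{B}}]B => [{{S}}]B   [B -> S]
[{{S}}]B => [{{{}}}]B   [S -> { }]
[{{{}}}]B => [{{{}}}][]   [B -> [ ]]

B=>[B]B=>[S]B=>[{B}]B=>[{S}]B=>[{{B}}]B=>[{{S}}]B=>[{{{}}}]B=>[{{{}}}][]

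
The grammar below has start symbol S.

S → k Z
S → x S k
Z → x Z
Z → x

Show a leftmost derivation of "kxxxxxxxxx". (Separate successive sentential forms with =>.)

S => kZ   [S → k Z]
kZ => kxZ   [Z → x Z]
kxZ => kxxZ   [Z → x Z]
kxxZ => kxxxZ   [Z → x Z]
kxxxZ => kxxxxZ   [Z → x Z]
kxxxxZ => kxxxxxZ   [Z → x Z]
kxxxxxZ => kxxxxxxZ   [Z → x Z]
kxxxxxxZ => kxxxxxxxZ   [Z → x Z]
kxxxxxxxZ => kxxxxxxxxZ   [Z → x Z]
kxxxxxxxxZ => kxxxxxxxxx   [Z → x]

S => kZ => kxZ => kxxZ => kxxxZ => kxxxxZ => kxxxxxZ => kxxxxxxZ => kxxxxxxxZ => kxxxxxxxxZ => kxxxxxxxxx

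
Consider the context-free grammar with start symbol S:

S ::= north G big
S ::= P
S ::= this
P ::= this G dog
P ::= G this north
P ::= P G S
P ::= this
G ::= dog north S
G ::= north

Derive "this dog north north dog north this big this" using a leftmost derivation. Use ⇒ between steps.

S ⇒ P ⇒ P G S ⇒ this G S ⇒ this dog north S S ⇒ this dog north north G big S ⇒ this dog north north dog north S big S ⇒ this dog north north dog north P big S ⇒ this dog north north dog north this big S ⇒ this dog north north dog north this big this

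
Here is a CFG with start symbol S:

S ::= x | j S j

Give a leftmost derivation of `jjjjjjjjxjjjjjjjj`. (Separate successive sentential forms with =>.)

S => jSj => jjSjj => jjjSjjj => jjjjSjjjj => jjjjjSjjjjj => jjjjjjSjjjjjj => jjjjjjjSjjjjjjj => jjjjjjjjSjjjjjjjj => jjjjjjjjxjjjjjjjj

S => jSj   [S ::= j S j]
jSj => jjSjj   [S ::= j S j]
jjSjj => jjjSjjj   [S ::= j S j]
jjjSjjj => jjjjSjjjj   [S ::= j S j]
jjjjSjjjj => jjjjjSjjjjj   [S ::= j S j]
jjjjjSjjjjj => jjjjjjSjjjjjj   [S ::= j S j]
jjjjjjSjjjjjj => jjjjjjjSjjjjjjj   [S ::= j S j]
jjjjjjjSjjjjjjj => jjjjjjjjSjjjjjjjj   [S ::= j S j]
jjjjjjjjSjjjjjjjj => jjjjjjjjxjjjjjjjj   [S ::= x]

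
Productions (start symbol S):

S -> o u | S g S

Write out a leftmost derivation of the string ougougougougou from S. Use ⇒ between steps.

S ⇒ SgS ⇒ SgSgS ⇒ SgSgSgS ⇒ SgSgSgSgS ⇒ ougSgSgSgS ⇒ ougougSgSgS ⇒ ougougougSgS ⇒ ougougougougS ⇒ ougougougougou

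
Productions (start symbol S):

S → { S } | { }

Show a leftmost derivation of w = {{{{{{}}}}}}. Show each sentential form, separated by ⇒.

S ⇒ {S}   [S → { S }]
{S} ⇒ {{S}}   [S → { S }]
{{S}} ⇒ {{{S}}}   [S → { S }]
{{{S}}} ⇒ {{{{S}}}}   [S → { S }]
{{{{S}}}} ⇒ {{{{{S}}}}}   [S → { S }]
{{{{{S}}}}} ⇒ {{{{{{}}}}}}   [S → { }]

S⇒{S}⇒{{S}}⇒{{{S}}}⇒{{{{S}}}}⇒{{{{{S}}}}}⇒{{{{{{}}}}}}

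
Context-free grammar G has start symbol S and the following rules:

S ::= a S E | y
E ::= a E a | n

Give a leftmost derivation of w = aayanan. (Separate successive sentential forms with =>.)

S => aSE => aaSEE => aayEE => aayaEaE => aayanaE => aayanan

S => aSE   [S ::= a S E]
aSE => aaSEE   [S ::= a S E]
aaSEE => aayEE   [S ::= y]
aayEE => aayaEaE   [E ::= a E a]
aayaEaE => aayanaE   [E ::= n]
aayanaE => aayanan   [E ::= n]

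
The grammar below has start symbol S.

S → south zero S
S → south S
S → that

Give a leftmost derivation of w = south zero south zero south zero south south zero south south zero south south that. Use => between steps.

S => south zero S => south zero south zero S => south zero south zero south zero S => south zero south zero south zero south S => south zero south zero south zero south south zero S => south zero south zero south zero south south zero south S => south zero south zero south zero south south zero south south zero S => south zero south zero south zero south south zero south south zero south S => south zero south zero south zero south south zero south south zero south south S => south zero south zero south zero south south zero south south zero south south that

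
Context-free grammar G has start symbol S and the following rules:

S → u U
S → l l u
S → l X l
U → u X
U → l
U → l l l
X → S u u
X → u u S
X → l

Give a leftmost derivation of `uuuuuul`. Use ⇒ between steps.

S ⇒ uU   [S → u U]
uU ⇒ uuX   [U → u X]
uuX ⇒ uuuuS   [X → u u S]
uuuuS ⇒ uuuuuU   [S → u U]
uuuuuU ⇒ uuuuuuX   [U → u X]
uuuuuuX ⇒ uuuuuul   [X → l]

S ⇒ uU ⇒ uuX ⇒ uuuuS ⇒ uuuuuU ⇒ uuuuuuX ⇒ uuuuuul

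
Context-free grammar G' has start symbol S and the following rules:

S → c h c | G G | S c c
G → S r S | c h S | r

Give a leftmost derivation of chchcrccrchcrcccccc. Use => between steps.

S => Scc => Scccc => Scccccc => GGcccccc => SrSGcccccc => SccrSGcccccc => GGccrSGcccccc => chSGccrSGcccccc => chchcGccrSGcccccc => chchcrccrSGcccccc => chchcrccrchcGcccccc => chchcrccrchcrcccccc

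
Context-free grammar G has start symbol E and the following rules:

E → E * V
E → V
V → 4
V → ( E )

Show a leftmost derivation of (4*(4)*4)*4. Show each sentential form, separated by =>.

E => E*V   [E → E * V]
E*V => V*V   [E → V]
V*V => (E)*V   [V → ( E )]
(E)*V => (E*V)*V   [E → E * V]
(E*V)*V => (E*V*V)*V   [E → E * V]
(E*V*V)*V => (V*V*V)*V   [E → V]
(V*V*V)*V => (4*V*V)*V   [V → 4]
(4*V*V)*V => (4*(E)*V)*V   [V → ( E )]
(4*(E)*V)*V => (4*(V)*V)*V   [E → V]
(4*(V)*V)*V => (4*(4)*V)*V   [V → 4]
(4*(4)*V)*V => (4*(4)*4)*V   [V → 4]
(4*(4)*4)*V => (4*(4)*4)*4   [V → 4]

E=>E*V=>V*V=>(E)*V=>(E*V)*V=>(E*V*V)*V=>(V*V*V)*V=>(4*V*V)*V=>(4*(E)*V)*V=>(4*(V)*V)*V=>(4*(4)*V)*V=>(4*(4)*4)*V=>(4*(4)*4)*4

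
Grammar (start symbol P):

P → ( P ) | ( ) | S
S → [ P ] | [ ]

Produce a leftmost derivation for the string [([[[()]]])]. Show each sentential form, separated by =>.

P => S => [P] => [(P)] => [(S)] => [([P])] => [([S])] => [([[P]])] => [([[S]])] => [([[[P]]])] => [([[[()]]])]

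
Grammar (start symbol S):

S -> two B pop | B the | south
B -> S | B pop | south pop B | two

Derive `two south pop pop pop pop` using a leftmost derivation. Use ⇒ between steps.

S ⇒ two B pop   [S -> two B pop]
two B pop ⇒ two B pop pop   [B -> B pop]
two B pop pop ⇒ two B pop pop pop   [B -> B pop]
two B pop pop pop ⇒ two B pop pop pop pop   [B -> B pop]
two B pop pop pop pop ⇒ two S pop pop pop pop   [B -> S]
two S pop pop pop pop ⇒ two south pop pop pop pop   [S -> south]

S ⇒ two B pop ⇒ two B pop pop ⇒ two B pop pop pop ⇒ two B pop pop pop pop ⇒ two S pop pop pop pop ⇒ two south pop pop pop pop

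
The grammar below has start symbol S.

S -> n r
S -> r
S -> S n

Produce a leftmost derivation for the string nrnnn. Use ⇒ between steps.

S ⇒ Sn ⇒ Snn ⇒ Snnn ⇒ nrnnn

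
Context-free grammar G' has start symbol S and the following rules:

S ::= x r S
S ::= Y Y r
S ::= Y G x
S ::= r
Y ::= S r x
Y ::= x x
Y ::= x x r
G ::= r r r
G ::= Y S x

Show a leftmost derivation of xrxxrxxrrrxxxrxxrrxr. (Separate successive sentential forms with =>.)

S => xrS => xrYYr => xrSrxYr => xrYYrrxYr => xrxxrYrrxYr => xrxxrxxrrrxYr => xrxxrxxrrrxSrxr => xrxxrxxrrrxYYrrxr => xrxxrxxrrrxxxrYrrxr => xrxxrxxrrrxxxrxxrrxr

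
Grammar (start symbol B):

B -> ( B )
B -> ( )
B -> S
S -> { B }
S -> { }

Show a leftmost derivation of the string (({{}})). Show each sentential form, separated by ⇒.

B ⇒ (B)   [B -> ( B )]
(B) ⇒ ((B))   [B -> ( B )]
((B)) ⇒ ((S))   [B -> S]
((S)) ⇒ (({B}))   [S -> { B }]
(({B})) ⇒ (({S}))   [B -> S]
(({S})) ⇒ (({{}}))   [S -> { }]

B ⇒ (B) ⇒ ((B)) ⇒ ((S)) ⇒ (({B})) ⇒ (({S})) ⇒ (({{}}))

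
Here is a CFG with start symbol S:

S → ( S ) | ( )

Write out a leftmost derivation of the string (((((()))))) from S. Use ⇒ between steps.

S ⇒ (S) ⇒ ((S)) ⇒ (((S))) ⇒ ((((S)))) ⇒ (((((S))))) ⇒ (((((())))))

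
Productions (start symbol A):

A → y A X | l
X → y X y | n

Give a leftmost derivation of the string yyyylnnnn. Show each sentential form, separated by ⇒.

A ⇒ yAX   [A → y A X]
yAX ⇒ yyAXX   [A → y A X]
yyAXX ⇒ yyyAXXX   [A → y A X]
yyyAXXX ⇒ yyyyAXXXX   [A → y A X]
yyyyAXXXX ⇒ yyyylXXXX   [A → l]
yyyylXXXX ⇒ yyyylnXXX   [X → n]
yyyylnXXX ⇒ yyyylnnXX   [X → n]
yyyylnnXX ⇒ yyyylnnnX   [X → n]
yyyylnnnX ⇒ yyyylnnnn   [X → n]

A ⇒ yAX ⇒ yyAXX ⇒ yyyAXXX ⇒ yyyyAXXXX ⇒ yyyylXXXX ⇒ yyyylnXXX ⇒ yyyylnnXX ⇒ yyyylnnnX ⇒ yyyylnnnn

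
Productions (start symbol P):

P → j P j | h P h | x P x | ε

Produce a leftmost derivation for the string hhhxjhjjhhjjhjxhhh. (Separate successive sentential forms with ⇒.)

P ⇒ hPh ⇒ hhPhh ⇒ hhhPhhh ⇒ hhhxPxhhh ⇒ hhhxjPjxhhh ⇒ hhhxjhPhjxhhh ⇒ hhhxjhjPjhjxhhh ⇒ hhhxjhjjPjjhjxhhh ⇒ hhhxjhjjhPhjjhjxhhh ⇒ hhhxjhjjhhjjhjxhhh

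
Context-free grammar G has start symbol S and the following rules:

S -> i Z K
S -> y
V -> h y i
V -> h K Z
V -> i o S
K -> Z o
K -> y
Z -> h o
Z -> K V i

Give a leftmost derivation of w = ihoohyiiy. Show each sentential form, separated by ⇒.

S⇒iZK⇒iKViK⇒iZoViK⇒ihooViK⇒ihoohyiiK⇒ihoohyiiy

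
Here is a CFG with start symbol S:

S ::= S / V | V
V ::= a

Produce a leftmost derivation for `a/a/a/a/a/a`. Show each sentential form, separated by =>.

S=>S/V=>S/V/V=>S/V/V/V=>S/V/V/V/V=>S/V/V/V/V/V=>V/V/V/V/V/V=>a/V/V/V/V/V=>a/a/V/V/V/V=>a/a/a/V/V/V=>a/a/a/a/V/V=>a/a/a/a/a/V=>a/a/a/a/a/a

S => S/V   [S ::= S / V]
S/V => S/V/V   [S ::= S / V]
S/V/V => S/V/V/V   [S ::= S / V]
S/V/V/V => S/V/V/V/V   [S ::= S / V]
S/V/V/V/V => S/V/V/V/V/V   [S ::= S / V]
S/V/V/V/V/V => V/V/V/V/V/V   [S ::= V]
V/V/V/V/V/V => a/V/V/V/V/V   [V ::= a]
a/V/V/V/V/V => a/a/V/V/V/V   [V ::= a]
a/a/V/V/V/V => a/a/a/V/V/V   [V ::= a]
a/a/a/V/V/V => a/a/a/a/V/V   [V ::= a]
a/a/a/a/V/V => a/a/a/a/a/V   [V ::= a]
a/a/a/a/a/V => a/a/a/a/a/a   [V ::= a]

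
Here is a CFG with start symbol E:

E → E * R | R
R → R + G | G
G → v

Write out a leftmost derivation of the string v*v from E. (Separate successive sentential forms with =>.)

E => E*R   [E → E * R]
E*R => R*R   [E → R]
R*R => G*R   [R → G]
G*R => v*R   [G → v]
v*R => v*G   [R → G]
v*G => v*v   [G → v]

E => E*R => R*R => G*R => v*R => v*G => v*v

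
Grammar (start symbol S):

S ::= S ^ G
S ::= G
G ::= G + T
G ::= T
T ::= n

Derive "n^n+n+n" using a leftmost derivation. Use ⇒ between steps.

S ⇒ S^G   [S ::= S ^ G]
S^G ⇒ G^G   [S ::= G]
G^G ⇒ T^G   [G ::= T]
T^G ⇒ n^G   [T ::= n]
n^G ⇒ n^G+T   [G ::= G + T]
n^G+T ⇒ n^G+T+T   [G ::= G + T]
n^G+T+T ⇒ n^T+T+T   [G ::= T]
n^T+T+T ⇒ n^n+T+T   [T ::= n]
n^n+T+T ⇒ n^n+n+T   [T ::= n]
n^n+n+T ⇒ n^n+n+n   [T ::= n]

S ⇒ S^G ⇒ G^G ⇒ T^G ⇒ n^G ⇒ n^G+T ⇒ n^G+T+T ⇒ n^T+T+T ⇒ n^n+T+T ⇒ n^n+n+T ⇒ n^n+n+n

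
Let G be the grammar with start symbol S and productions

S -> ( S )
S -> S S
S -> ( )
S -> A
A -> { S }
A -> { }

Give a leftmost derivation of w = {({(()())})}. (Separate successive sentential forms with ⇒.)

S ⇒ A ⇒ {S} ⇒ {(S)} ⇒ {(A)} ⇒ {({S})} ⇒ {({(S)})} ⇒ {({(SS)})} ⇒ {({(()S)})} ⇒ {({(()())})}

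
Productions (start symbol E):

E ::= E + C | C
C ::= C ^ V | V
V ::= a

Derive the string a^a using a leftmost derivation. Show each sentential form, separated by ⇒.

E⇒C⇒C^V⇒V^V⇒a^V⇒a^a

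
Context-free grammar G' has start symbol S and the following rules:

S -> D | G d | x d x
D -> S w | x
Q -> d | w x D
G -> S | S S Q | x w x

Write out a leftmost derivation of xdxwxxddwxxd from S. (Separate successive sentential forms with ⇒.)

S ⇒ Gd ⇒ SSQd ⇒ DSQd ⇒ SwSQd ⇒ xdxwSQd ⇒ xdxwGdQd ⇒ xdxwSSQdQd ⇒ xdxwDSQdQd ⇒ xdxwxSQdQd ⇒ xdxwxDQdQd ⇒ xdxwxxQdQd ⇒ xdxwxxddQd ⇒ xdxwxxddwxDd ⇒ xdxwxxddwxxd

S ⇒ Gd   [S -> G d]
Gd ⇒ SSQd   [G -> S S Q]
SSQd ⇒ DSQd   [S -> D]
DSQd ⇒ SwSQd   [D -> S w]
SwSQd ⇒ xdxwSQd   [S -> x d x]
xdxwSQd ⇒ xdxwGdQd   [S -> G d]
xdxwGdQd ⇒ xdxwSSQdQd   [G -> S S Q]
xdxwSSQdQd ⇒ xdxwDSQdQd   [S -> D]
xdxwDSQdQd ⇒ xdxwxSQdQd   [D -> x]
xdxwxSQdQd ⇒ xdxwxDQdQd   [S -> D]
xdxwxDQdQd ⇒ xdxwxxQdQd   [D -> x]
xdxwxxQdQd ⇒ xdxwxxddQd   [Q -> d]
xdxwxxddQd ⇒ xdxwxxddwxDd   [Q -> w x D]
xdxwxxddwxDd ⇒ xdxwxxddwxxd   [D -> x]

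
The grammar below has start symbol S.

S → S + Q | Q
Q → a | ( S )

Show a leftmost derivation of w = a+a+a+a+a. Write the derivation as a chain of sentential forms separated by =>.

S=>S+Q=>S+Q+Q=>S+Q+Q+Q=>S+Q+Q+Q+Q=>Q+Q+Q+Q+Q=>a+Q+Q+Q+Q=>a+a+Q+Q+Q=>a+a+a+Q+Q=>a+a+a+a+Q=>a+a+a+a+a

S => S+Q   [S → S + Q]
S+Q => S+Q+Q   [S → S + Q]
S+Q+Q => S+Q+Q+Q   [S → S + Q]
S+Q+Q+Q => S+Q+Q+Q+Q   [S → S + Q]
S+Q+Q+Q+Q => Q+Q+Q+Q+Q   [S → Q]
Q+Q+Q+Q+Q => a+Q+Q+Q+Q   [Q → a]
a+Q+Q+Q+Q => a+a+Q+Q+Q   [Q → a]
a+a+Q+Q+Q => a+a+a+Q+Q   [Q → a]
a+a+a+Q+Q => a+a+a+a+Q   [Q → a]
a+a+a+a+Q => a+a+a+a+a   [Q → a]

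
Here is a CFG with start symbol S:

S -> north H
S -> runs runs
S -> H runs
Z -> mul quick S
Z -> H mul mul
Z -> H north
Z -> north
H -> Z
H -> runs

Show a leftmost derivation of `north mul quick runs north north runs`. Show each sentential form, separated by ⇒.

S ⇒ north H   [S -> north H]
north H ⇒ north Z   [H -> Z]
north Z ⇒ north mul quick S   [Z -> mul quick S]
north mul quick S ⇒ north mul quick H runs   [S -> H runs]
north mul quick H runs ⇒ north mul quick Z runs   [H -> Z]
north mul quick Z runs ⇒ north mul quick H north runs   [Z -> H north]
north mul quick H north runs ⇒ north mul quick Z north runs   [H -> Z]
north mul quick Z north runs ⇒ north mul quick H north north runs   [Z -> H north]
north mul quick H north north runs ⇒ north mul quick runs north north runs   [H -> runs]

S ⇒ north H ⇒ north Z ⇒ north mul quick S ⇒ north mul quick H runs ⇒ north mul quick Z runs ⇒ north mul quick H north runs ⇒ north mul quick Z north runs ⇒ north mul quick H north north runs ⇒ north mul quick runs north north runs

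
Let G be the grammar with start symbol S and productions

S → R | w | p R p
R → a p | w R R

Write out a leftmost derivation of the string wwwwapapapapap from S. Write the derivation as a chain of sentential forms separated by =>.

S => R => wRR => wwRRR => wwwRRRR => wwwwRRRRR => wwwwapRRRR => wwwwapapRRR => wwwwapapapRR => wwwwapapapapR => wwwwapapapapap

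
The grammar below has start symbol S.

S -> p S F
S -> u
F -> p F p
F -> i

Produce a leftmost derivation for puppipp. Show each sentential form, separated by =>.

S => pSF => puF => pupFp => puppFpp => puppipp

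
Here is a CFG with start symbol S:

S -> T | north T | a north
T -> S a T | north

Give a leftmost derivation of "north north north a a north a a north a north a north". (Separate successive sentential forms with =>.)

S => north T => north S a T => north north T a T => north north north a T => north north north a S a T => north north north a T a T => north north north a S a T a T => north north north a a north a T a T => north north north a a north a S a T a T => north north north a a north a a north a T a T => north north north a a north a a north a north a T => north north north a a north a a north a north a north

S => north T   [S -> north T]
north T => north S a T   [T -> S a T]
north S a T => north north T a T   [S -> north T]
north north T a T => north north north a T   [T -> north]
north north north a T => north north north a S a T   [T -> S a T]
north north north a S a T => north north north a T a T   [S -> T]
north north north a T a T => north north north a S a T a T   [T -> S a T]
north north north a S a T a T => north north north a a north a T a T   [S -> a north]
north north north a a north a T a T => north north north a a north a S a T a T   [T -> S a T]
north north north a a north a S a T a T => north north north a a north a a north a T a T   [S -> a north]
north north north a a north a a north a T a T => north north north a a north a a north a north a T   [T -> north]
north north north a a north a a north a north a T => north north north a a north a a north a north a north   [T -> north]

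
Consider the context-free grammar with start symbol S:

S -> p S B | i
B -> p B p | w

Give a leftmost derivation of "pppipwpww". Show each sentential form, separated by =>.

S => pSB   [S -> p S B]
pSB => ppSBB   [S -> p S B]
ppSBB => pppSBBB   [S -> p S B]
pppSBBB => pppiBBB   [S -> i]
pppiBBB => pppipBpBB   [B -> p B p]
pppipBpBB => pppipwpBB   [B -> w]
pppipwpBB => pppipwpwB   [B -> w]
pppipwpwB => pppipwpww   [B -> w]

S=>pSB=>ppSBB=>pppSBBB=>pppiBBB=>pppipBpBB=>pppipwpBB=>pppipwpwB=>pppipwpww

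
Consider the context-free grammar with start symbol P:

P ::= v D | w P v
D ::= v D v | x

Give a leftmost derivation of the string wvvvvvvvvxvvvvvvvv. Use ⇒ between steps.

P ⇒ wPv ⇒ wvDv ⇒ wvvDvv ⇒ wvvvDvvv ⇒ wvvvvDvvvv ⇒ wvvvvvDvvvvv ⇒ wvvvvvvDvvvvvv ⇒ wvvvvvvvDvvvvvvv ⇒ wvvvvvvvvDvvvvvvvv ⇒ wvvvvvvvvxvvvvvvvv

P ⇒ wPv   [P ::= w P v]
wPv ⇒ wvDv   [P ::= v D]
wvDv ⇒ wvvDvv   [D ::= v D v]
wvvDvv ⇒ wvvvDvvv   [D ::= v D v]
wvvvDvvv ⇒ wvvvvDvvvv   [D ::= v D v]
wvvvvDvvvv ⇒ wvvvvvDvvvvv   [D ::= v D v]
wvvvvvDvvvvv ⇒ wvvvvvvDvvvvvv   [D ::= v D v]
wvvvvvvDvvvvvv ⇒ wvvvvvvvDvvvvvvv   [D ::= v D v]
wvvvvvvvDvvvvvvv ⇒ wvvvvvvvvDvvvvvvvv   [D ::= v D v]
wvvvvvvvvDvvvvvvvv ⇒ wvvvvvvvvxvvvvvvvv   [D ::= x]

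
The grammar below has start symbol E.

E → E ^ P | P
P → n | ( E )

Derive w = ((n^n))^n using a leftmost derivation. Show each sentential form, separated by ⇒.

E⇒E^P⇒P^P⇒(E)^P⇒(P)^P⇒((E))^P⇒((E^P))^P⇒((P^P))^P⇒((n^P))^P⇒((n^n))^P⇒((n^n))^n

E ⇒ E^P   [E → E ^ P]
E^P ⇒ P^P   [E → P]
P^P ⇒ (E)^P   [P → ( E )]
(E)^P ⇒ (P)^P   [E → P]
(P)^P ⇒ ((E))^P   [P → ( E )]
((E))^P ⇒ ((E^P))^P   [E → E ^ P]
((E^P))^P ⇒ ((P^P))^P   [E → P]
((P^P))^P ⇒ ((n^P))^P   [P → n]
((n^P))^P ⇒ ((n^n))^P   [P → n]
((n^n))^P ⇒ ((n^n))^n   [P → n]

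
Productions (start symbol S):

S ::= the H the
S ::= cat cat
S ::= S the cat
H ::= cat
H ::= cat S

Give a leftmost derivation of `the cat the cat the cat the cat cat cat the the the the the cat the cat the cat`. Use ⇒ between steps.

S ⇒ S the cat   [S ::= S the cat]
S the cat ⇒ S the cat the cat   [S ::= S the cat]
S the cat the cat ⇒ S the cat the cat the cat   [S ::= S the cat]
S the cat the cat the cat ⇒ the H the the cat the cat the cat   [S ::= the H the]
the H the the cat the cat the cat ⇒ the cat S the the cat the cat the cat   [H ::= cat S]
the cat S the the cat the cat the cat ⇒ the cat the H the the the cat the cat the cat   [S ::= the H the]
the cat the H the the the cat the cat the cat ⇒ the cat the cat S the the the cat the cat the cat   [H ::= cat S]
the cat the cat S the the the cat the cat the cat ⇒ the cat the cat the H the the the the cat the cat the cat   [S ::= the H the]
the cat the cat the H the the the the cat the cat the cat ⇒ the cat the cat the cat S the the the the cat the cat the cat   [H ::= cat S]
the cat the cat the cat S the the the the cat the cat the cat ⇒ the cat the cat the cat the H the the the the the cat the cat the cat   [S ::= the H the]
the cat the cat the cat the H the the the the the cat the cat the cat ⇒ the cat the cat the cat the cat S the the the the the cat the cat the cat   [H ::= cat S]
the cat the cat the cat the cat S the the the the the cat the cat the cat ⇒ the cat the cat the cat the cat cat cat the the the the the cat the cat the cat   [S ::= cat cat]

S ⇒ S the cat ⇒ S the cat the cat ⇒ S the cat the cat the cat ⇒ the H the the cat the cat the cat ⇒ the cat S the the cat the cat the cat ⇒ the cat the H the the the cat the cat the cat ⇒ the cat the cat S the the the cat the cat the cat ⇒ the cat the cat the H the the the the cat the cat the cat ⇒ the cat the cat the cat S the the the the cat the cat the cat ⇒ the cat the cat the cat the H the the the the the cat the cat the cat ⇒ the cat the cat the cat the cat S the the the the the cat the cat the cat ⇒ the cat the cat the cat the cat cat cat the the the the the cat the cat the cat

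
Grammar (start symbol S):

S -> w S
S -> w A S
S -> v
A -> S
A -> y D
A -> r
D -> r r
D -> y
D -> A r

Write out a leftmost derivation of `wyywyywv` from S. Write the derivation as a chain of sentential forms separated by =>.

S => wAS => wyDS => wyyS => wyywAS => wyywyDS => wyywyyS => wyywyywS => wyywyywv

S => wAS   [S -> w A S]
wAS => wyDS   [A -> y D]
wyDS => wyyS   [D -> y]
wyyS => wyywAS   [S -> w A S]
wyywAS => wyywyDS   [A -> y D]
wyywyDS => wyywyyS   [D -> y]
wyywyyS => wyywyywS   [S -> w S]
wyywyywS => wyywyywv   [S -> v]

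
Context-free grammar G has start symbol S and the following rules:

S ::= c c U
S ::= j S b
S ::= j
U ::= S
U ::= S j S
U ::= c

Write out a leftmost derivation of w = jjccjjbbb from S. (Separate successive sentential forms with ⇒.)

S⇒jSb⇒jjSbb⇒jjccUbb⇒jjccSbb⇒jjccjSbbb⇒jjccjjbbb

S ⇒ jSb   [S ::= j S b]
jSb ⇒ jjSbb   [S ::= j S b]
jjSbb ⇒ jjccUbb   [S ::= c c U]
jjccUbb ⇒ jjccSbb   [U ::= S]
jjccSbb ⇒ jjccjSbbb   [S ::= j S b]
jjccjSbbb ⇒ jjccjjbbb   [S ::= j]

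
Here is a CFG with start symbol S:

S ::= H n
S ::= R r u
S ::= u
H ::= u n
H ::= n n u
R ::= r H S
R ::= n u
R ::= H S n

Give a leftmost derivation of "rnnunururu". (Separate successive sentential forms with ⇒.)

S ⇒ Rru ⇒ rHSru ⇒ rnnuSru ⇒ rnnuRruru ⇒ rnnunururu

S ⇒ Rru   [S ::= R r u]
Rru ⇒ rHSru   [R ::= r H S]
rHSru ⇒ rnnuSru   [H ::= n n u]
rnnuSru ⇒ rnnuRruru   [S ::= R r u]
rnnuRruru ⇒ rnnunururu   [R ::= n u]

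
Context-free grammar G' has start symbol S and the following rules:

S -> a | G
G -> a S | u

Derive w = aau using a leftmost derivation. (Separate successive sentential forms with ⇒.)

S ⇒ G   [S -> G]
G ⇒ aS   [G -> a S]
aS ⇒ aG   [S -> G]
aG ⇒ aaS   [G -> a S]
aaS ⇒ aaG   [S -> G]
aaG ⇒ aau   [G -> u]

S ⇒ G ⇒ aS ⇒ aG ⇒ aaS ⇒ aaG ⇒ aau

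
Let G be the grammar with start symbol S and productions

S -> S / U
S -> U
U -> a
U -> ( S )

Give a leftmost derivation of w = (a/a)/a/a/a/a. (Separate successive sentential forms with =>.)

S => S/U => S/U/U => S/U/U/U => S/U/U/U/U => U/U/U/U/U => (S)/U/U/U/U => (S/U)/U/U/U/U => (U/U)/U/U/U/U => (a/U)/U/U/U/U => (a/a)/U/U/U/U => (a/a)/a/U/U/U => (a/a)/a/a/U/U => (a/a)/a/a/a/U => (a/a)/a/a/a/a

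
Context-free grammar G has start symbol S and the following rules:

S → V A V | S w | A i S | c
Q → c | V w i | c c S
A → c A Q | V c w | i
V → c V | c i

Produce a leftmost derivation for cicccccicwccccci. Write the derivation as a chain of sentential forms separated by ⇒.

S ⇒ VAV   [S → V A V]
VAV ⇒ ciAV   [V → c i]
ciAV ⇒ cicAQV   [A → c A Q]
cicAQV ⇒ ciccAQQV   [A → c A Q]
ciccAQQV ⇒ ciccVcwQQV   [A → V c w]
ciccVcwQQV ⇒ cicccVcwQQV   [V → c V]
cicccVcwQQV ⇒ ciccccVcwQQV   [V → c V]
ciccccVcwQQV ⇒ cicccccicwQQV   [V → c i]
cicccccicwQQV ⇒ cicccccicwccSQV   [Q → c c S]
cicccccicwccSQV ⇒ cicccccicwcccQV   [S → c]
cicccccicwcccQV ⇒ cicccccicwccccV   [Q → c]
cicccccicwccccV ⇒ cicccccicwccccci   [V → c i]

S⇒VAV⇒ciAV⇒cicAQV⇒ciccAQQV⇒ciccVcwQQV⇒cicccVcwQQV⇒ciccccVcwQQV⇒cicccccicwQQV⇒cicccccicwccSQV⇒cicccccicwcccQV⇒cicccccicwccccV⇒cicccccicwccccci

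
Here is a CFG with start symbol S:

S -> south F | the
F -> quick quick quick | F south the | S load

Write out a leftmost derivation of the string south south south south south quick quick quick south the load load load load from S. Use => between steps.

S => south F   [S -> south F]
south F => south S load   [F -> S load]
south S load => south south F load   [S -> south F]
south south F load => south south S load load   [F -> S load]
south south S load load => south south south F load load   [S -> south F]
south south south F load load => south south south S load load load   [F -> S load]
south south south S load load load => south south south south F load load load   [S -> south F]
south south south south F load load load => south south south south S load load load load   [F -> S load]
south south south south S load load load load => south south south south south F load load load load   [S -> south F]
south south south south south F load load load load => south south south south south F south the load load load load   [F -> F south the]
south south south south south F south the load load load load => south south south south south quick quick quick south the load load load load   [F -> quick quick quick]

S => south F => south S load => south south F load => south south S load load => south south south F load load => south south south S load load load => south south south south F load load load => south south south south S load load load load => south south south south south F load load load load => south south south south south F south the load load load load => south south south south south quick quick quick south the load load load load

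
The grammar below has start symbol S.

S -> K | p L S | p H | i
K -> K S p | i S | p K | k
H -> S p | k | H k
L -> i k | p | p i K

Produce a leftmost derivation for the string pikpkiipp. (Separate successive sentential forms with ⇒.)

S ⇒ pLS ⇒ pikS ⇒ pikpH ⇒ pikpSp ⇒ pikpKp ⇒ pikpKSpp ⇒ pikpkSpp ⇒ pikpkKpp ⇒ pikpkiSpp ⇒ pikpkiipp

S ⇒ pLS   [S -> p L S]
pLS ⇒ pikS   [L -> i k]
pikS ⇒ pikpH   [S -> p H]
pikpH ⇒ pikpSp   [H -> S p]
pikpSp ⇒ pikpKp   [S -> K]
pikpKp ⇒ pikpKSpp   [K -> K S p]
pikpKSpp ⇒ pikpkSpp   [K -> k]
pikpkSpp ⇒ pikpkKpp   [S -> K]
pikpkKpp ⇒ pikpkiSpp   [K -> i S]
pikpkiSpp ⇒ pikpkiipp   [S -> i]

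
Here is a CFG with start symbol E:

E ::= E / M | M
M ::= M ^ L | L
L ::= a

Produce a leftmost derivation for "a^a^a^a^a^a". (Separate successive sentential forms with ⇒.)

E ⇒ M ⇒ M^L ⇒ M^L^L ⇒ M^L^L^L ⇒ M^L^L^L^L ⇒ M^L^L^L^L^L ⇒ L^L^L^L^L^L ⇒ a^L^L^L^L^L ⇒ a^a^L^L^L^L ⇒ a^a^a^L^L^L ⇒ a^a^a^a^L^L ⇒ a^a^a^a^a^L ⇒ a^a^a^a^a^a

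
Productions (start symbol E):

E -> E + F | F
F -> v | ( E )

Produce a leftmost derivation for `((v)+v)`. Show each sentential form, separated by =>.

E => F => (E) => (E+F) => (F+F) => ((E)+F) => ((F)+F) => ((v)+F) => ((v)+v)

E => F   [E -> F]
F => (E)   [F -> ( E )]
(E) => (E+F)   [E -> E + F]
(E+F) => (F+F)   [E -> F]
(F+F) => ((E)+F)   [F -> ( E )]
((E)+F) => ((F)+F)   [E -> F]
((F)+F) => ((v)+F)   [F -> v]
((v)+F) => ((v)+v)   [F -> v]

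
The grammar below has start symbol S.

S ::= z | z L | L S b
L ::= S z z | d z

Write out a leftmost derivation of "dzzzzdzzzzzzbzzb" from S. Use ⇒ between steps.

S ⇒ LSb ⇒ dzSb ⇒ dzzLb ⇒ dzzSzzb ⇒ dzzLSbzzb ⇒ dzzSzzSbzzb ⇒ dzzzLzzSbzzb ⇒ dzzzSzzzzSbzzb ⇒ dzzzzLzzzzSbzzb ⇒ dzzzzdzzzzzSbzzb ⇒ dzzzzdzzzzzzbzzb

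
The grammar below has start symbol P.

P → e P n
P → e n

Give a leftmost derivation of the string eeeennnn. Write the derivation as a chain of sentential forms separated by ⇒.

P ⇒ ePn   [P → e P n]
ePn ⇒ eePnn   [P → e P n]
eePnn ⇒ eeePnnn   [P → e P n]
eeePnnn ⇒ eeeennnn   [P → e n]

P ⇒ ePn ⇒ eePnn ⇒ eeePnnn ⇒ eeeennnn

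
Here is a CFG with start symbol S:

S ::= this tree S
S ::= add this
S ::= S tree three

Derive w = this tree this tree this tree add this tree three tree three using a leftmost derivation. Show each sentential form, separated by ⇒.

S ⇒ this tree S   [S ::= this tree S]
this tree S ⇒ this tree this tree S   [S ::= this tree S]
this tree this tree S ⇒ this tree this tree this tree S   [S ::= this tree S]
this tree this tree this tree S ⇒ this tree this tree this tree S tree three   [S ::= S tree three]
this tree this tree this tree S tree three ⇒ this tree this tree this tree S tree three tree three   [S ::= S tree three]
this tree this tree this tree S tree three tree three ⇒ this tree this tree this tree add this tree three tree three   [S ::= add this]

S ⇒ this tree S ⇒ this tree this tree S ⇒ this tree this tree this tree S ⇒ this tree this tree this tree S tree three ⇒ this tree this tree this tree S tree three tree three ⇒ this tree this tree this tree add this tree three tree three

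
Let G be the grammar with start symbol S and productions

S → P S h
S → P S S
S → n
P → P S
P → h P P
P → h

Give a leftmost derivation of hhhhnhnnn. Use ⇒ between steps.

S ⇒ PSS   [S → P S S]
PSS ⇒ PSSS   [P → P S]
PSSS ⇒ hPPSSS   [P → h P P]
hPPSSS ⇒ hPSPSSS   [P → P S]
hPSPSSS ⇒ hhPPSPSSS   [P → h P P]
hhPPSPSSS ⇒ hhhPSPSSS   [P → h]
hhhPSPSSS ⇒ hhhhSPSSS   [P → h]
hhhhSPSSS ⇒ hhhhnPSSS   [S → n]
hhhhnPSSS ⇒ hhhhnhSSS   [P → h]
hhhhnhSSS ⇒ hhhhnhnSS   [S → n]
hhhhnhnSS ⇒ hhhhnhnnS   [S → n]
hhhhnhnnS ⇒ hhhhnhnnn   [S → n]

S⇒PSS⇒PSSS⇒hPPSSS⇒hPSPSSS⇒hhPPSPSSS⇒hhhPSPSSS⇒hhhhSPSSS⇒hhhhnPSSS⇒hhhhnhSSS⇒hhhhnhnSS⇒hhhhnhnnS⇒hhhhnhnnn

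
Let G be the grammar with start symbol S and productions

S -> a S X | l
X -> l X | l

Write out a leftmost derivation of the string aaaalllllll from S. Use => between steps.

S=>aSX=>aaSXX=>aaaSXXX=>aaaaSXXXX=>aaaalXXXX=>aaaallXXXX=>aaaalllXXXX=>aaaallllXXX=>aaaalllllXX=>aaaallllllX=>aaaalllllll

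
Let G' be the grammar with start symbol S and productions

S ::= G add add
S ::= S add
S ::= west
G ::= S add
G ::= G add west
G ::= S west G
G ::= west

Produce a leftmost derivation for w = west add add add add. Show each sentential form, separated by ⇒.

S ⇒ S add ⇒ G add add add ⇒ S add add add add ⇒ west add add add add

S ⇒ S add   [S ::= S add]
S add ⇒ G add add add   [S ::= G add add]
G add add add ⇒ S add add add add   [G ::= S add]
S add add add add ⇒ west add add add add   [S ::= west]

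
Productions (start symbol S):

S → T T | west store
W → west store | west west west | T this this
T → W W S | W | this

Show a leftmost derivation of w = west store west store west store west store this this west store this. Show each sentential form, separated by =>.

S => T T => W W S T => west store W S T => west store T this this S T => west store W W S this this S T => west store west store W S this this S T => west store west store west store S this this S T => west store west store west store west store this this S T => west store west store west store west store this this west store T => west store west store west store west store this this west store this

S => T T   [S → T T]
T T => W W S T   [T → W W S]
W W S T => west store W S T   [W → west store]
west store W S T => west store T this this S T   [W → T this this]
west store T this this S T => west store W W S this this S T   [T → W W S]
west store W W S this this S T => west store west store W S this this S T   [W → west store]
west store west store W S this this S T => west store west store west store S this this S T   [W → west store]
west store west store west store S this this S T => west store west store west store west store this this S T   [S → west store]
west store west store west store west store this this S T => west store west store west store west store this this west store T   [S → west store]
west store west store west store west store this this west store T => west store west store west store west store this this west store this   [T → this]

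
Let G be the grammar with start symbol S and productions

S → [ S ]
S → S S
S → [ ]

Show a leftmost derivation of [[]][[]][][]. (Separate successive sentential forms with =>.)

S=>SS=>[S]S=>[[]]S=>[[]]SS=>[[]]SSS=>[[]][S]SS=>[[]][[]]SS=>[[]][[]][]S=>[[]][[]][][]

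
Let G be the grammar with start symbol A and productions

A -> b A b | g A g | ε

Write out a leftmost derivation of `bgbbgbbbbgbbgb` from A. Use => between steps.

A => bAb => bgAgb => bgbAbgb => bgbbAbbgb => bgbbgAgbbgb => bgbbgbAbgbbgb => bgbbgbbAbbgbbgb => bgbbgbbbbgbbgb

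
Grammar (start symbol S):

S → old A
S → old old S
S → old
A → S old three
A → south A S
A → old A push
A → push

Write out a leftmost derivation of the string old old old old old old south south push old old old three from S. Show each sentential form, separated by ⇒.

S ⇒ old A ⇒ old S old three ⇒ old old old S old three ⇒ old old old old old S old three ⇒ old old old old old old A old three ⇒ old old old old old old south A S old three ⇒ old old old old old old south south A S S old three ⇒ old old old old old old south south push S S old three ⇒ old old old old old old south south push old S old three ⇒ old old old old old old south south push old old old three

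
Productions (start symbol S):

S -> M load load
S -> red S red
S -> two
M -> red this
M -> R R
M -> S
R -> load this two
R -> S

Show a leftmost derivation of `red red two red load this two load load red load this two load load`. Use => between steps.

S => M load load => R R load load => S R load load => red S red R load load => red M load load red R load load => red R R load load red R load load => red S R load load red R load load => red red S red R load load red R load load => red red two red R load load red R load load => red red two red load this two load load red R load load => red red two red load this two load load red load this two load load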